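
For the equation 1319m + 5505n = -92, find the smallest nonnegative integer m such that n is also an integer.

gcd(5505, 1319):
  5505 = 4×1319 + 229
  1319 = 5×229 + 174
  229 = 1×174 + 55
  174 = 3×55 + 9
  55 = 6×9 + 1
  9 = 9×1
so gcd(5505, 1319) = 1.
1 divides -92, so solutions exist.
Back-substitute for Bézout coefficients:
  1 = 55 - 6×9
  ... = 1319×(-601) + 5505×(144)
Scale by -92/1 = -92: (m₀, n₀) = (55292, -13248).
General solution: m = 55292 + 5505t, n = -13248 - 1319t for integer t.
m ≥ 0: smallest is 55292 mod 5505 = 242 (at t = -10), with n = -58.

242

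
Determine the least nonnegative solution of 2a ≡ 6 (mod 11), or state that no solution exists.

3

gcd(11, 2) = 1.
1 divides 6, so solutions exist.
By Bézout, 2·(-5) + 11·(1) = 1.
So 2·(-5) ≡ 1 (mod 11); multiply by 6: a ≡ -30 (mod 11).
Smallest nonnegative: a = -30 mod 11 = 3.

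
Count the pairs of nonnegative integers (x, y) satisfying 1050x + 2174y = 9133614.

gcd(2174, 1050) = 2.
By Bézout, 1050×(470) + 2174×(-227) = 2.
One solution: (394, 4011).
General: x = 394 + 1087t, y = 4011 - 525t.
x ≥ 0 ⇒ t ≥ 0; y ≥ 0 ⇒ t ≤ 7. So t ∈ [0, 7]: 8 solutions.

8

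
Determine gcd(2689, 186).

1

gcd(2689, 186):
  2689 = 14*186 + 85
  186 = 2*85 + 16
  85 = 5*16 + 5
  16 = 3*5 + 1
  5 = 5*1
so gcd(2689, 186) = 1.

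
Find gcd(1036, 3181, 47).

gcd(3181, 1036) = 1.
gcd(1, 47) = 1.

1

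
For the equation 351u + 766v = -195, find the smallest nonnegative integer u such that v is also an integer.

gcd(766, 351):
  766 = 2×351 + 64
  351 = 5×64 + 31
  64 = 2×31 + 2
  31 = 15×2 + 1
  2 = 2×1
so gcd(766, 351) = 1.
1 divides -195, so solutions exist.
Back-substitute for Bézout coefficients:
  1 = 31 - 15×2
  ... = 351×(371) + 766×(-170)
Scale by -195/1 = -195: (u₀, v₀) = (-72345, 33150).
General solution: u = -72345 + 766t, v = 33150 - 351t for integer t.
u ≥ 0: smallest is -72345 mod 766 = 425 (at t = 95), with v = -195.

425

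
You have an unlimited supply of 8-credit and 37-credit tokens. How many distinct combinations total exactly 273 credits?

Need nonnegative integers with 8j + 37k = 273.
gcd(8, 37) = 1, and 8·(14) + 37·(-3) = 1.
So (j₀, k₀) = (3822, -819); general j = 3822 + 37t, k = -819 - 8t.
j ≥ 0 ⇒ t ≥ -103; k ≥ 0 ⇒ t ≤ -103. That's 1 value of t.

1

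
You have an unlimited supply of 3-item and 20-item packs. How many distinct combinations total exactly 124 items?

Need nonnegative integers with 3j + 20k = 124.
gcd(3, 20) = 1, and 3·(7) + 20·(-1) = 1.
So (j₀, k₀) = (868, -124); general j = 868 + 20t, k = -124 - 3t.
j ≥ 0 ⇒ t ≥ -43; k ≥ 0 ⇒ t ≤ -42. That's 2 values of t.

2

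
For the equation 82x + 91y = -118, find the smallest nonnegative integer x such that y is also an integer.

gcd(91, 82) = 1.
1 divides -118, so solutions exist.
By Bézout, 82*(10) + 91*(-9) = 1.
Scale by -118/1 = -118: (x₀, y₀) = (-1180, 1062).
General solution: x = -1180 + 91t, y = 1062 - 82t for integer t.
x ≥ 0: smallest is -1180 mod 91 = 3 (at t = 13), with y = -4.

3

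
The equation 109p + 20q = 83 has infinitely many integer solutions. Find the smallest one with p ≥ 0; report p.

7

gcd(109, 20) = 1.
1 divides 83, so solutions exist.
By Bézout, 109*(9) + 20*(-49) = 1.
Scale by 83/1 = 83: (p₀, q₀) = (747, -4067).
General solution: p = 747 + 20t, q = -4067 - 109t for integer t.
p ≥ 0: smallest is 747 mod 20 = 7 (at t = -37), with q = -34.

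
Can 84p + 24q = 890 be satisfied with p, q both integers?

gcd(84, 24):
  84 = 3·24 + 12
  24 = 2·12
so gcd(84, 24) = 12.
12 does not divide 890 (remainder 2), so no integer solutions.

no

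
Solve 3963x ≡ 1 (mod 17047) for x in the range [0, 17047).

15649

gcd(17047, 3963) = 1  (17047 = 4·3963 + 1195, 3963 = 3·1195 + 378, 1195 = 3·378 + 61, 378 = 6·61 + 12, 61 = 5·12 + 1, 12 = 12·1).
Back-substituting, 3963·(-1398) + 17047·(325) = 1.
So 3963·-1398 ≡ 1 (mod 17047), and -1398 mod 17047 = 15649.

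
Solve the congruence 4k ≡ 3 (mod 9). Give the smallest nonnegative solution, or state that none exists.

gcd(9, 4):
  9 = 2·4 + 1
  4 = 4·1
so gcd(9, 4) = 1.
1 divides 3, so solutions exist.
Back-substitute for Bézout coefficients:
  1 = 9 - 2·4
  ... = 4·(-2) + 9·(1)
So 4·(-2) ≡ 1 (mod 9); multiply by 3: k ≡ -6 (mod 9).
Smallest nonnegative: k = -6 mod 9 = 3.

3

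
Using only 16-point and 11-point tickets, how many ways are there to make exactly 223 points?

Need nonnegative integers with 16j + 11k = 223.
gcd(16, 11) = 1, and 16·(-2) + 11·(3) = 1.
So (j₀, k₀) = (-446, 669); general j = -446 + 11t, k = 669 - 16t.
j ≥ 0 ⇒ t ≥ 41; k ≥ 0 ⇒ t ≤ 41. That's 1 value of t.

1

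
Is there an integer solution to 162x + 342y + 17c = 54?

yes

gcd(342, 162) = 18  (342 = 2×162 + 18, 162 = 9×18).
gcd(18, 17) = 1.
1 divides 54, so integer solutions exist.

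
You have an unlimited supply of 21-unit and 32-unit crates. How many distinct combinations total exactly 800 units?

Need nonnegative integers with 21j + 32k = 800.
gcd(21, 32) = 1, and 21·(-3) + 32·(2) = 1.
So (j₀, k₀) = (-2400, 1600); general j = -2400 + 32t, k = 1600 - 21t.
j ≥ 0 ⇒ t ≥ 75; k ≥ 0 ⇒ t ≤ 76. That's 2 values of t.

2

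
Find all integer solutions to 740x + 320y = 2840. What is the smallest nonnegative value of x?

gcd(740, 320) = 20.
20 divides 2840, so solutions exist.
By Bézout, 740·(-3) + 320·(7) = 20.
Scale by 2840/20 = 142: (x₀, y₀) = (-426, 994).
General solution: x = -426 + 16t, y = 994 - 37t for integer t.
x ≥ 0: smallest is -426 mod 16 = 6 (at t = 27), with y = -5.

6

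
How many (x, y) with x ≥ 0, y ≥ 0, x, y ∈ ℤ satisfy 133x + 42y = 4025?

gcd(133, 42) = 7  (133 = 3×42 + 7, 42 = 6×7).
Back-substituting, 133×(1) + 42×(-3) = 7.
Scale by 575: one solution is (575, -1725). Reduce x mod 6: (5, 80).
General: x = 5 + 6t, y = 80 - 19t.
x ≥ 0 ⇒ t ≥ 0; y ≥ 0 ⇒ t ≤ 4. So t ∈ [0, 4]: 5 solutions.

5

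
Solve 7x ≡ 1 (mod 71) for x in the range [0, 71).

61

gcd(71, 7):
  71 = 10·7 + 1
  7 = 7·1
so gcd(71, 7) = 1.
Back-substitute for Bézout coefficients:
  1 = 71 - 10·7
  ... = 7·(-10) + 71·(1)
So 7·-10 ≡ 1 (mod 71), and -10 mod 71 = 61.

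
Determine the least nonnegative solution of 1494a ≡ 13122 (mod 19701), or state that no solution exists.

gcd(19701, 1494):
  19701 = 13×1494 + 279
  1494 = 5×279 + 99
  279 = 2×99 + 81
  99 = 1×81 + 18
  81 = 4×18 + 9
  18 = 2×9
so gcd(19701, 1494) = 9.
9 divides 13122, so solutions exist.
Back-substitute for Bézout coefficients:
  9 = 81 - 4×18
  ... = 1494×(-989) + 19701×(75)
So 1494×(-989) ≡ 9 (mod 19701); multiply by 1458: a ≡ -1441962 (mod 2189).
Smallest nonnegative: a = -1441962 mod 2189 = 589.

589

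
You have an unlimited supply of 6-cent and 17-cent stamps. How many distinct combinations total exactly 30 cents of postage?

Need nonnegative integers with 6j + 17k = 30.
gcd(6, 17) = 1, and 6·(3) + 17·(-1) = 1.
So (j₀, k₀) = (90, -30); general j = 90 + 17t, k = -30 - 6t.
j ≥ 0 ⇒ t ≥ -5; k ≥ 0 ⇒ t ≤ -5. That's 1 value of t.

1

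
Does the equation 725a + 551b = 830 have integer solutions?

no

gcd(725, 551) = 29.
29 does not divide 830 (remainder 18), so no integer solutions.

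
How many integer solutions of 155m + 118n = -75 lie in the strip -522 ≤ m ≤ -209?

2

gcd(155, 118) = 1  (155 = 1·118 + 37, 118 = 3·37 + 7, 37 = 5·7 + 2, 7 = 3·2 + 1, 2 = 2·1).
Back-substituting, 155·(-51) + 118·(67) = 1.
Scale by -75: particular solution (3825, -5025); reduce m mod 118: (49, -65).
General solution: m = 49 + 118t, n = -65 - 155t for integer t.
-522 ≤ 49 + 118t ≤ -209 gives t ∈ [-4, -3], which is 2 values.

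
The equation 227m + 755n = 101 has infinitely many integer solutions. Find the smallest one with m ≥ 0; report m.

gcd(755, 227):
  755 = 3*227 + 74
  227 = 3*74 + 5
  74 = 14*5 + 4
  5 = 1*4 + 1
  4 = 4*1
so gcd(755, 227) = 1.
1 divides 101, so solutions exist.
Back-substitute for Bézout coefficients:
  1 = 5 - 1*4
  ... = 227*(153) + 755*(-46)
Scale by 101/1 = 101: (m₀, n₀) = (15453, -4646).
General solution: m = 15453 + 755t, n = -4646 - 227t for integer t.
m ≥ 0: smallest is 15453 mod 755 = 353 (at t = -20), with n = -106.

353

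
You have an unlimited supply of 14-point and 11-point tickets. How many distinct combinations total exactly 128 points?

Need nonnegative integers with 14j + 11k = 128.
gcd(14, 11) = 1, and 14·(4) + 11·(-5) = 1.
So (j₀, k₀) = (512, -640); general j = 512 + 11t, k = -640 - 14t.
j ≥ 0 ⇒ t ≥ -46; k ≥ 0 ⇒ t ≤ -46. That's 1 value of t.

1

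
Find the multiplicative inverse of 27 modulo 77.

20

gcd(77, 27) = 1  (77 = 2*27 + 23, 27 = 1*23 + 4, 23 = 5*4 + 3, 4 = 1*3 + 1, 3 = 3*1).
Back-substituting, 27*(20) + 77*(-7) = 1.
So 27*20 ≡ 1 (mod 77), and 20 mod 77 = 20.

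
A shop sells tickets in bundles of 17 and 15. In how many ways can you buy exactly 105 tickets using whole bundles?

Need nonnegative integers with 17j + 15k = 105.
gcd(17, 15) = 1, and 17·(-7) + 15·(8) = 1.
So (j₀, k₀) = (-735, 840); general j = -735 + 15t, k = 840 - 17t.
j ≥ 0 ⇒ t ≥ 49; k ≥ 0 ⇒ t ≤ 49. That's 1 value of t.

1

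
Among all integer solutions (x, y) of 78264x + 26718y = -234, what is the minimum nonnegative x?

gcd(78264, 26718) = 6.
6 divides -234, so solutions exist.
By Bézout, 78264×(311) + 26718×(-911) = 6.
Scale by -234/6 = -39: (x₀, y₀) = (-12129, 35529).
General solution: x = -12129 + 4453t, y = 35529 - 13044t for integer t.
x ≥ 0: smallest is -12129 mod 4453 = 1230 (at t = 3), with y = -3603.

1230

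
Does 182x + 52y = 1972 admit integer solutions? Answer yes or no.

gcd(182, 52) = 26  (182 = 3*52 + 26, 52 = 2*26).
26 does not divide 1972 (remainder 22), so no integer solutions.

no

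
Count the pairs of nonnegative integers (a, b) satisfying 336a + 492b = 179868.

13

gcd(492, 336) = 12  (492 = 1×336 + 156, 336 = 2×156 + 24, 156 = 6×24 + 12, 24 = 2×12).
Back-substituting, 336×(-19) + 492×(13) = 12.
Scale by 14989: one solution is (-284791, 194857). Reduce a mod 41: (36, 341).
General: a = 36 + 41t, b = 341 - 28t.
a ≥ 0 ⇒ t ≥ 0; b ≥ 0 ⇒ t ≤ 12. So t ∈ [0, 12]: 13 solutions.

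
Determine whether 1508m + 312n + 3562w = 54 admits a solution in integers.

gcd(1508, 312):
  1508 = 4*312 + 260
  312 = 1*260 + 52
  260 = 5*52
so gcd(1508, 312) = 52.
gcd(52, 3562) = 26.
26 does not divide 54 (remainder 2), so no integer solutions.

no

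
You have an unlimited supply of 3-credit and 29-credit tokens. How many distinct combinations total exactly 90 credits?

Need nonnegative integers with 3j + 29k = 90.
gcd(3, 29) = 1, and 3·(10) + 29·(-1) = 1.
So (j₀, k₀) = (900, -90); general j = 900 + 29t, k = -90 - 3t.
j ≥ 0 ⇒ t ≥ -31; k ≥ 0 ⇒ t ≤ -30. That's 2 values of t.

2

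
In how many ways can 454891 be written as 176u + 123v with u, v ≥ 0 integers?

gcd(176, 123) = 1.
By Bézout, 176×(-58) + 123×(83) = 1.
One solution: (68, 3601).
General: u = 68 + 123t, v = 3601 - 176t.
u ≥ 0 ⇒ t ≥ 0; v ≥ 0 ⇒ t ≤ 20. So t ∈ [0, 20]: 21 solutions.

21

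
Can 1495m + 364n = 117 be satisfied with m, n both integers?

gcd(1495, 364) = 13  (1495 = 4*364 + 39, 364 = 9*39 + 13, 39 = 3*13).
13 divides 117, so integer solutions exist.

yes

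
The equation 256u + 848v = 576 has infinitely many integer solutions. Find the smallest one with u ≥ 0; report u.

gcd(848, 256):
  848 = 3·256 + 80
  256 = 3·80 + 16
  80 = 5·16
so gcd(848, 256) = 16.
16 divides 576, so solutions exist.
Back-substitute for Bézout coefficients:
  16 = 256 - 3·80
  ... = 256·(10) + 848·(-3)
Scale by 576/16 = 36: (u₀, v₀) = (360, -108).
General solution: u = 360 + 53t, v = -108 - 16t for integer t.
u ≥ 0: smallest is 360 mod 53 = 42 (at t = -6), with v = -12.

42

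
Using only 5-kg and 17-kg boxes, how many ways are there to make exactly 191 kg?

Need nonnegative integers with 5j + 17k = 191.
gcd(5, 17) = 1, and 5·(7) + 17·(-2) = 1.
So (j₀, k₀) = (1337, -382); general j = 1337 + 17t, k = -382 - 5t.
j ≥ 0 ⇒ t ≥ -78; k ≥ 0 ⇒ t ≤ -77. That's 2 values of t.

2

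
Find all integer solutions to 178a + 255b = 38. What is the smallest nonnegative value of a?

26

gcd(255, 178):
  255 = 1·178 + 77
  178 = 2·77 + 24
  77 = 3·24 + 5
  24 = 4·5 + 4
  5 = 1·4 + 1
  4 = 4·1
so gcd(255, 178) = 1.
1 divides 38, so solutions exist.
Back-substitute for Bézout coefficients:
  1 = 5 - 1·4
  ... = 178·(-53) + 255·(37)
Scale by 38/1 = 38: (a₀, b₀) = (-2014, 1406).
General solution: a = -2014 + 255t, b = 1406 - 178t for integer t.
a ≥ 0: smallest is -2014 mod 255 = 26 (at t = 8), with b = -18.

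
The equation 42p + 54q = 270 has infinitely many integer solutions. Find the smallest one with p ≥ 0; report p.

0

gcd(54, 42) = 6.
6 divides 270, so solutions exist.
By Bézout, 42×(4) + 54×(-3) = 6.
Scale by 270/6 = 45: (p₀, q₀) = (180, -135).
General solution: p = 180 + 9t, q = -135 - 7t for integer t.
p ≥ 0: smallest is 180 mod 9 = 0 (at t = -20), with q = 5.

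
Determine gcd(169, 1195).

1

gcd(1195, 169) = 1  (1195 = 7*169 + 12, 169 = 14*12 + 1, 12 = 12*1).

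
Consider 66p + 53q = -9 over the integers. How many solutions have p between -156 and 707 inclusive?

gcd(66, 53):
  66 = 1·53 + 13
  53 = 4·13 + 1
  13 = 13·1
so gcd(66, 53) = 1.
Back-substitute for Bézout coefficients:
  1 = 53 - 4·13
  ... = 66·(-4) + 53·(5)
Scale by -9: particular solution (36, -45); reduce p mod 53: (36, -45).
General solution: p = 36 + 53t, q = -45 - 66t for integer t.
-156 ≤ 36 + 53t ≤ 707 gives t ∈ [-3, 12], which is 16 values.

16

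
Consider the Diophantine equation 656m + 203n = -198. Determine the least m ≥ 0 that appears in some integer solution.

134

gcd(656, 203) = 1.
1 divides -198, so solutions exist.
By Bézout, 656*(-95) + 203*(307) = 1.
Scale by -198/1 = -198: (m₀, n₀) = (18810, -60786).
General solution: m = 18810 + 203t, n = -60786 - 656t for integer t.
m ≥ 0: smallest is 18810 mod 203 = 134 (at t = -92), with n = -434.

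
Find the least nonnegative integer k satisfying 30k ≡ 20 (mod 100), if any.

4

gcd(100, 30) = 10  (100 = 3·30 + 10, 30 = 3·10).
10 divides 20, so solutions exist.
Back-substituting, 30·(-3) + 100·(1) = 10.
So 30·(-3) ≡ 10 (mod 100); multiply by 2: k ≡ -6 (mod 10).
Smallest nonnegative: k = -6 mod 10 = 4.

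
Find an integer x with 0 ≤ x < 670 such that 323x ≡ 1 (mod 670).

307

gcd(670, 323):
  670 = 2×323 + 24
  323 = 13×24 + 11
  24 = 2×11 + 2
  11 = 5×2 + 1
  2 = 2×1
so gcd(670, 323) = 1.
Back-substitute for Bézout coefficients:
  1 = 11 - 5×2
  ... = 323×(307) + 670×(-148)
So 323×307 ≡ 1 (mod 670), and 307 mod 670 = 307.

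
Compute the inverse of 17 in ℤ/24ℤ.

gcd(24, 17) = 1  (24 = 1×17 + 7, 17 = 2×7 + 3, 7 = 2×3 + 1, 3 = 3×1).
Back-substituting, 17×(-7) + 24×(5) = 1.
So 17×-7 ≡ 1 (mod 24), and -7 mod 24 = 17.

17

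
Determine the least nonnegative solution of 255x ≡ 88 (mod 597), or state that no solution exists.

gcd(597, 255):
  597 = 2×255 + 87
  255 = 2×87 + 81
  87 = 1×81 + 6
  81 = 13×6 + 3
  6 = 2×3
so gcd(597, 255) = 3.
3 does not divide 88, so the congruence has no solution.

no solution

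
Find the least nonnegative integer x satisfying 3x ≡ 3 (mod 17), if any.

1

gcd(17, 3):
  17 = 5*3 + 2
  3 = 1*2 + 1
  2 = 2*1
so gcd(17, 3) = 1.
1 divides 3, so solutions exist.
Back-substitute for Bézout coefficients:
  1 = 3 - 1*2
  ... = 3*(6) + 17*(-1)
So 3*(6) ≡ 1 (mod 17); multiply by 3: x ≡ 18 (mod 17).
Smallest nonnegative: x = 18 mod 17 = 1.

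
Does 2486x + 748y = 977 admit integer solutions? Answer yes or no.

no

gcd(2486, 748) = 22  (2486 = 3·748 + 242, 748 = 3·242 + 22, 242 = 11·22).
22 does not divide 977 (remainder 9), so no integer solutions.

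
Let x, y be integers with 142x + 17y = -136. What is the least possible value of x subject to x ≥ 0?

0

gcd(142, 17):
  142 = 8·17 + 6
  17 = 2·6 + 5
  6 = 1·5 + 1
  5 = 5·1
so gcd(142, 17) = 1.
1 divides -136, so solutions exist.
Back-substitute for Bézout coefficients:
  1 = 6 - 1·5
  ... = 142·(3) + 17·(-25)
Scale by -136/1 = -136: (x₀, y₀) = (-408, 3400).
General solution: x = -408 + 17t, y = 3400 - 142t for integer t.
x ≥ 0: smallest is -408 mod 17 = 0 (at t = 24), with y = -8.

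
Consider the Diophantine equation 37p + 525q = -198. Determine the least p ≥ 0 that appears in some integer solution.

321

gcd(525, 37) = 1  (525 = 14·37 + 7, 37 = 5·7 + 2, 7 = 3·2 + 1, 2 = 2·1).
1 divides -198, so solutions exist.
Back-substituting, 37·(-227) + 525·(16) = 1.
Scale by -198/1 = -198: (p₀, q₀) = (44946, -3168).
General solution: p = 44946 + 525t, q = -3168 - 37t for integer t.
p ≥ 0: smallest is 44946 mod 525 = 321 (at t = -85), with q = -23.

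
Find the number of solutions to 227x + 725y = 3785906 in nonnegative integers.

gcd(725, 227):
  725 = 3·227 + 44
  227 = 5·44 + 7
  44 = 6·7 + 2
  7 = 3·2 + 1
  2 = 2·1
so gcd(725, 227) = 1.
Back-substitute for Bézout coefficients:
  1 = 7 - 3·2
  ... = 227·(313) + 725·(-98)
Scale by 3785906: one solution is (1184988578, -371018788). Reduce x mod 725: (3, 5221).
General: x = 3 + 725t, y = 5221 - 227t.
x ≥ 0 ⇒ t ≥ 0; y ≥ 0 ⇒ t ≤ 23. So t ∈ [0, 23]: 24 solutions.

24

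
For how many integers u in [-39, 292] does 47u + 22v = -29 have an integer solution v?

16

gcd(47, 22):
  47 = 2×22 + 3
  22 = 7×3 + 1
  3 = 3×1
so gcd(47, 22) = 1.
Back-substitute for Bézout coefficients:
  1 = 22 - 7×3
  ... = 47×(-7) + 22×(15)
Scale by -29: particular solution (203, -435); reduce u mod 22: (5, -12).
General solution: u = 5 + 22t, v = -12 - 47t for integer t.
-39 ≤ 5 + 22t ≤ 292 gives t ∈ [-2, 13], which is 16 values.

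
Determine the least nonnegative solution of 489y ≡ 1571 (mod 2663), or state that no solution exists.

929

gcd(2663, 489):
  2663 = 5·489 + 218
  489 = 2·218 + 53
  218 = 4·53 + 6
  53 = 8·6 + 5
  6 = 1·5 + 1
  5 = 5·1
so gcd(2663, 489) = 1.
1 divides 1571, so solutions exist.
Back-substitute for Bézout coefficients:
  1 = 6 - 1·5
  ... = 489·(-452) + 2663·(83)
So 489·(-452) ≡ 1 (mod 2663); multiply by 1571: y ≡ -710092 (mod 2663).
Smallest nonnegative: y = -710092 mod 2663 = 929.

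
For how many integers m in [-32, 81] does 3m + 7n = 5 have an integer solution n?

gcd(7, 3) = 1  (7 = 2*3 + 1, 3 = 3*1).
Back-substituting, 3*(-2) + 7*(1) = 1.
Scale by 5: particular solution (-10, 5); reduce m mod 7: (4, -1).
General solution: m = 4 + 7t, n = -1 - 3t for integer t.
-32 ≤ 4 + 7t ≤ 81 gives t ∈ [-5, 11], which is 17 values.

17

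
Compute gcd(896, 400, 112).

16

gcd(896, 400) = 16.
gcd(16, 112) = 16.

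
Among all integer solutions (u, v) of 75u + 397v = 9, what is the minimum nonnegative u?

gcd(397, 75):
  397 = 5*75 + 22
  75 = 3*22 + 9
  22 = 2*9 + 4
  9 = 2*4 + 1
  4 = 4*1
so gcd(397, 75) = 1.
1 divides 9, so solutions exist.
Back-substitute for Bézout coefficients:
  1 = 9 - 2*4
  ... = 75*(90) + 397*(-17)
Scale by 9/1 = 9: (u₀, v₀) = (810, -153).
General solution: u = 810 + 397t, v = -153 - 75t for integer t.
u ≥ 0: smallest is 810 mod 397 = 16 (at t = -2), with v = -3.

16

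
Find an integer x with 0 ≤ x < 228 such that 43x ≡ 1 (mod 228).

175

gcd(228, 43):
  228 = 5·43 + 13
  43 = 3·13 + 4
  13 = 3·4 + 1
  4 = 4·1
so gcd(228, 43) = 1.
Back-substitute for Bézout coefficients:
  1 = 13 - 3·4
  ... = 43·(-53) + 228·(10)
So 43·-53 ≡ 1 (mod 228), and -53 mod 228 = 175.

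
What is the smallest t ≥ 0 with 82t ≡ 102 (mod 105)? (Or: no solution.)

gcd(105, 82) = 1  (105 = 1·82 + 23, 82 = 3·23 + 13, 23 = 1·13 + 10, 13 = 1·10 + 3, 10 = 3·3 + 1, 3 = 3·1).
1 divides 102, so solutions exist.
Back-substituting, 82·(-32) + 105·(25) = 1.
So 82·(-32) ≡ 1 (mod 105); multiply by 102: t ≡ -3264 (mod 105).
Smallest nonnegative: t = -3264 mod 105 = 96.

96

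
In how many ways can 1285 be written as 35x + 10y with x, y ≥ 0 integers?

gcd(35, 10) = 5.
By Bézout, 35·(1) + 10·(-3) = 5.
One solution: (1, 125).
General: x = 1 + 2t, y = 125 - 7t.
x ≥ 0 ⇒ t ≥ 0; y ≥ 0 ⇒ t ≤ 17. So t ∈ [0, 17]: 18 solutions.

18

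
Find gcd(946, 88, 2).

2

gcd(946, 88):
  946 = 10×88 + 66
  88 = 1×66 + 22
  66 = 3×22
so gcd(946, 88) = 22.
gcd(22, 2) = 2.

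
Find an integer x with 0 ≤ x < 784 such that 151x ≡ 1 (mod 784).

gcd(784, 151) = 1  (784 = 5*151 + 29, 151 = 5*29 + 6, 29 = 4*6 + 5, 6 = 1*5 + 1, 5 = 5*1).
Back-substituting, 151*(135) + 784*(-26) = 1.
So 151*135 ≡ 1 (mod 784), and 135 mod 784 = 135.

135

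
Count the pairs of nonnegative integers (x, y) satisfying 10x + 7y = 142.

gcd(10, 7) = 1.
By Bézout, 10·(-2) + 7·(3) = 1.
One solution: (3, 16).
General: x = 3 + 7t, y = 16 - 10t.
x ≥ 0 ⇒ t ≥ 0; y ≥ 0 ⇒ t ≤ 1. So t ∈ [0, 1]: 2 solutions.

2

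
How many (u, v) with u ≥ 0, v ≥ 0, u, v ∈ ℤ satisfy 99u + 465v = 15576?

1

gcd(465, 99):
  465 = 4·99 + 69
  99 = 1·69 + 30
  69 = 2·30 + 9
  30 = 3·9 + 3
  9 = 3·3
so gcd(465, 99) = 3.
Back-substitute for Bézout coefficients:
  3 = 30 - 3·9
  ... = 99·(47) + 465·(-10)
Scale by 5192: one solution is (244024, -51920). Reduce u mod 155: (54, 22).
General: u = 54 + 155t, v = 22 - 33t.
u ≥ 0 ⇒ t ≥ 0; v ≥ 0 ⇒ t ≤ 0. So t ∈ [0, 0]: 1 solution.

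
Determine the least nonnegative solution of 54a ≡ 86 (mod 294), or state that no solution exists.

no solution

gcd(294, 54):
  294 = 5·54 + 24
  54 = 2·24 + 6
  24 = 4·6
so gcd(294, 54) = 6.
6 does not divide 86, so the congruence has no solution.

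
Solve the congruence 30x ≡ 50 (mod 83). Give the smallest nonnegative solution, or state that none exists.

57

gcd(83, 30) = 1  (83 = 2*30 + 23, 30 = 1*23 + 7, 23 = 3*7 + 2, 7 = 3*2 + 1, 2 = 2*1).
1 divides 50, so solutions exist.
Back-substituting, 30*(36) + 83*(-13) = 1.
So 30*(36) ≡ 1 (mod 83); multiply by 50: x ≡ 1800 (mod 83).
Smallest nonnegative: x = 1800 mod 83 = 57.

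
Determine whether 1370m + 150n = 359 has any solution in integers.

gcd(1370, 150) = 10  (1370 = 9*150 + 20, 150 = 7*20 + 10, 20 = 2*10).
10 does not divide 359 (remainder 9), so no integer solutions.

no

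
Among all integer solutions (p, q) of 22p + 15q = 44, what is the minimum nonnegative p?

gcd(22, 15):
  22 = 1·15 + 7
  15 = 2·7 + 1
  7 = 7·1
so gcd(22, 15) = 1.
1 divides 44, so solutions exist.
Back-substitute for Bézout coefficients:
  1 = 15 - 2·7
  ... = 22·(-2) + 15·(3)
Scale by 44/1 = 44: (p₀, q₀) = (-88, 132).
General solution: p = -88 + 15t, q = 132 - 22t for integer t.
p ≥ 0: smallest is -88 mod 15 = 2 (at t = 6), with q = 0.

2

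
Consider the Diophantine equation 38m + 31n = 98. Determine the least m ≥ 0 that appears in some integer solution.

14

gcd(38, 31):
  38 = 1×31 + 7
  31 = 4×7 + 3
  7 = 2×3 + 1
  3 = 3×1
so gcd(38, 31) = 1.
1 divides 98, so solutions exist.
Back-substitute for Bézout coefficients:
  1 = 7 - 2×3
  ... = 38×(9) + 31×(-11)
Scale by 98/1 = 98: (m₀, n₀) = (882, -1078).
General solution: m = 882 + 31t, n = -1078 - 38t for integer t.
m ≥ 0: smallest is 882 mod 31 = 14 (at t = -28), with n = -14.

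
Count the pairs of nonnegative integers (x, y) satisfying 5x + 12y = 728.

12

gcd(12, 5) = 1.
By Bézout, 5×(5) + 12×(-2) = 1.
One solution: (4, 59).
General: x = 4 + 12t, y = 59 - 5t.
x ≥ 0 ⇒ t ≥ 0; y ≥ 0 ⇒ t ≤ 11. So t ∈ [0, 11]: 12 solutions.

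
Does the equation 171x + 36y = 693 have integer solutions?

yes

gcd(171, 36) = 9  (171 = 4*36 + 27, 36 = 1*27 + 9, 27 = 3*9).
9 divides 693, so integer solutions exist.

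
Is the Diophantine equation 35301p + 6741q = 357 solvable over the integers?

yes

gcd(35301, 6741) = 21  (35301 = 5*6741 + 1596, 6741 = 4*1596 + 357, 1596 = 4*357 + 168, 357 = 2*168 + 21, 168 = 8*21).
21 divides 357, so integer solutions exist.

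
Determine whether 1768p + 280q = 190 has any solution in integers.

gcd(1768, 280) = 8.
8 does not divide 190 (remainder 6), so no integer solutions.

no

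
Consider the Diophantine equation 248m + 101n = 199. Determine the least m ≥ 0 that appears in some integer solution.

gcd(248, 101):
  248 = 2×101 + 46
  101 = 2×46 + 9
  46 = 5×9 + 1
  9 = 9×1
so gcd(248, 101) = 1.
1 divides 199, so solutions exist.
Back-substitute for Bézout coefficients:
  1 = 46 - 5×9
  ... = 248×(11) + 101×(-27)
Scale by 199/1 = 199: (m₀, n₀) = (2189, -5373).
General solution: m = 2189 + 101t, n = -5373 - 248t for integer t.
m ≥ 0: smallest is 2189 mod 101 = 68 (at t = -21), with n = -165.

68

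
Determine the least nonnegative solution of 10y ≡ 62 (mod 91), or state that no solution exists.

gcd(91, 10) = 1  (91 = 9×10 + 1, 10 = 10×1).
1 divides 62, so solutions exist.
Back-substituting, 10×(-9) + 91×(1) = 1.
So 10×(-9) ≡ 1 (mod 91); multiply by 62: y ≡ -558 (mod 91).
Smallest nonnegative: y = -558 mod 91 = 79.

79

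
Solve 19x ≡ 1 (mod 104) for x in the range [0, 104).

gcd(104, 19) = 1  (104 = 5*19 + 9, 19 = 2*9 + 1, 9 = 9*1).
Back-substituting, 19*(11) + 104*(-2) = 1.
So 19*11 ≡ 1 (mod 104), and 11 mod 104 = 11.

11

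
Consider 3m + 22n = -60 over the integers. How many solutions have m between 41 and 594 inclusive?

25

gcd(22, 3):
  22 = 7×3 + 1
  3 = 3×1
so gcd(22, 3) = 1.
Back-substitute for Bézout coefficients:
  1 = 22 - 7×3
  ... = 3×(-7) + 22×(1)
Scale by -60: particular solution (420, -60); reduce m mod 22: (2, -3).
General solution: m = 2 + 22t, n = -3 - 3t for integer t.
41 ≤ 2 + 22t ≤ 594 gives t ∈ [2, 26], which is 25 values.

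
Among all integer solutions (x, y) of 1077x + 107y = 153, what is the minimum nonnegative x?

gcd(1077, 107) = 1  (1077 = 10×107 + 7, 107 = 15×7 + 2, 7 = 3×2 + 1, 2 = 2×1).
1 divides 153, so solutions exist.
Back-substituting, 1077×(46) + 107×(-463) = 1.
Scale by 153/1 = 153: (x₀, y₀) = (7038, -70839).
General solution: x = 7038 + 107t, y = -70839 - 1077t for integer t.
x ≥ 0: smallest is 7038 mod 107 = 83 (at t = -65), with y = -834.

83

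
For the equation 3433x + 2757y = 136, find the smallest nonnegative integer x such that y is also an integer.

718

gcd(3433, 2757) = 1  (3433 = 1·2757 + 676, 2757 = 4·676 + 53, 676 = 12·53 + 40, 53 = 1·40 + 13, 40 = 3·13 + 1, 13 = 13·1).
1 divides 136, so solutions exist.
Back-substituting, 3433·(208) + 2757·(-259) = 1.
Scale by 136/1 = 136: (x₀, y₀) = (28288, -35224).
General solution: x = 28288 + 2757t, y = -35224 - 3433t for integer t.
x ≥ 0: smallest is 28288 mod 2757 = 718 (at t = -10), with y = -894.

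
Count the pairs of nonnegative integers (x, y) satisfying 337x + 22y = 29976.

gcd(337, 22) = 1  (337 = 15*22 + 7, 22 = 3*7 + 1, 7 = 7*1).
Back-substituting, 337*(-3) + 22*(46) = 1.
Scale by 29976: one solution is (-89928, 1378896). Reduce x mod 22: (8, 1240).
General: x = 8 + 22t, y = 1240 - 337t.
x ≥ 0 ⇒ t ≥ 0; y ≥ 0 ⇒ t ≤ 3. So t ∈ [0, 3]: 4 solutions.

4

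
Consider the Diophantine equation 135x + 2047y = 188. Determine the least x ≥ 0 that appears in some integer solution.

gcd(2047, 135) = 1.
1 divides 188, so solutions exist.
By Bézout, 135*(-652) + 2047*(43) = 1.
Scale by 188/1 = 188: (x₀, y₀) = (-122576, 8084).
General solution: x = -122576 + 2047t, y = 8084 - 135t for integer t.
x ≥ 0: smallest is -122576 mod 2047 = 244 (at t = 60), with y = -16.

244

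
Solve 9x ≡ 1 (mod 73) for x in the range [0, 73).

65

gcd(73, 9):
  73 = 8*9 + 1
  9 = 9*1
so gcd(73, 9) = 1.
Back-substitute for Bézout coefficients:
  1 = 73 - 8*9
  ... = 9*(-8) + 73*(1)
So 9*-8 ≡ 1 (mod 73), and -8 mod 73 = 65.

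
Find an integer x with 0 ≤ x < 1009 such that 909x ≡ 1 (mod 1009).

gcd(1009, 909) = 1  (1009 = 1·909 + 100, 909 = 9·100 + 9, 100 = 11·9 + 1, 9 = 9·1).
Back-substituting, 909·(-111) + 1009·(100) = 1.
So 909·-111 ≡ 1 (mod 1009), and -111 mod 1009 = 898.

898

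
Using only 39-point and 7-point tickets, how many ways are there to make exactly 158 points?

1

Need nonnegative integers with 39j + 7k = 158.
gcd(39, 7) = 1, and 39·(2) + 7·(-11) = 1.
So (j₀, k₀) = (316, -1738); general j = 316 + 7t, k = -1738 - 39t.
j ≥ 0 ⇒ t ≥ -45; k ≥ 0 ⇒ t ≤ -45. That's 1 value of t.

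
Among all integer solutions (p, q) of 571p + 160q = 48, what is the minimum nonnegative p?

gcd(571, 160):
  571 = 3×160 + 91
  160 = 1×91 + 69
  91 = 1×69 + 22
  69 = 3×22 + 3
  22 = 7×3 + 1
  3 = 3×1
so gcd(571, 160) = 1.
1 divides 48, so solutions exist.
Back-substitute for Bézout coefficients:
  1 = 22 - 7×3
  ... = 571×(51) + 160×(-182)
Scale by 48/1 = 48: (p₀, q₀) = (2448, -8736).
General solution: p = 2448 + 160t, q = -8736 - 571t for integer t.
p ≥ 0: smallest is 2448 mod 160 = 48 (at t = -15), with q = -171.

48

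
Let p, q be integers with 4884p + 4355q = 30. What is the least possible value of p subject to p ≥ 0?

1910

gcd(4884, 4355) = 1.
1 divides 30, so solutions exist.
By Bézout, 4884·(354) + 4355·(-397) = 1.
Scale by 30/1 = 30: (p₀, q₀) = (10620, -11910).
General solution: p = 10620 + 4355t, q = -11910 - 4884t for integer t.
p ≥ 0: smallest is 10620 mod 4355 = 1910 (at t = -2), with q = -2142.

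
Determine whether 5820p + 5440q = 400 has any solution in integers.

gcd(5820, 5440) = 20  (5820 = 1×5440 + 380, 5440 = 14×380 + 120, 380 = 3×120 + 20, 120 = 6×20).
20 divides 400, so integer solutions exist.

yes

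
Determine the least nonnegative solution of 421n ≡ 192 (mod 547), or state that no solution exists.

gcd(547, 421) = 1  (547 = 1·421 + 126, 421 = 3·126 + 43, 126 = 2·43 + 40, 43 = 1·40 + 3, 40 = 13·3 + 1, 3 = 3·1).
1 divides 192, so solutions exist.
Back-substituting, 421·(-178) + 547·(137) = 1.
So 421·(-178) ≡ 1 (mod 547); multiply by 192: n ≡ -34176 (mod 547).
Smallest nonnegative: n = -34176 mod 547 = 285.

285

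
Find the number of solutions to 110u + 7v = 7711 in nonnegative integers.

gcd(110, 7) = 1  (110 = 15·7 + 5, 7 = 1·5 + 2, 5 = 2·2 + 1, 2 = 2·1).
Back-substituting, 110·(3) + 7·(-47) = 1.
Scale by 7711: one solution is (23133, -362417). Reduce u mod 7: (5, 1023).
General: u = 5 + 7t, v = 1023 - 110t.
u ≥ 0 ⇒ t ≥ 0; v ≥ 0 ⇒ t ≤ 9. So t ∈ [0, 9]: 10 solutions.

10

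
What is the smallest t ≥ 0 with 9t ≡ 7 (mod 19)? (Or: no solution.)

5

gcd(19, 9):
  19 = 2×9 + 1
  9 = 9×1
so gcd(19, 9) = 1.
1 divides 7, so solutions exist.
Back-substitute for Bézout coefficients:
  1 = 19 - 2×9
  ... = 9×(-2) + 19×(1)
So 9×(-2) ≡ 1 (mod 19); multiply by 7: t ≡ -14 (mod 19).
Smallest nonnegative: t = -14 mod 19 = 5.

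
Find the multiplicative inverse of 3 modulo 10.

gcd(10, 3) = 1  (10 = 3·3 + 1, 3 = 3·1).
Back-substituting, 3·(-3) + 10·(1) = 1.
So 3·-3 ≡ 1 (mod 10), and -3 mod 10 = 7.

7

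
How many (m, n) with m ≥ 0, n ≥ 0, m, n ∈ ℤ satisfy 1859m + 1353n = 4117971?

gcd(1859, 1353):
  1859 = 1×1353 + 506
  1353 = 2×506 + 341
  506 = 1×341 + 165
  341 = 2×165 + 11
  165 = 15×11
so gcd(1859, 1353) = 11.
Back-substitute for Bézout coefficients:
  11 = 341 - 2×165
  ... = 1859×(-8) + 1353×(11)
Scale by 374361: one solution is (-2994888, 4117971). Reduce m mod 123: (39, 2990).
General: m = 39 + 123t, n = 2990 - 169t.
m ≥ 0 ⇒ t ≥ 0; n ≥ 0 ⇒ t ≤ 17. So t ∈ [0, 17]: 18 solutions.

18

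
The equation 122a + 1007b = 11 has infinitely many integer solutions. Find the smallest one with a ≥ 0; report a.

322

gcd(1007, 122) = 1  (1007 = 8*122 + 31, 122 = 3*31 + 29, 31 = 1*29 + 2, 29 = 14*2 + 1, 2 = 2*1).
1 divides 11, so solutions exist.
Back-substituting, 122*(487) + 1007*(-59) = 1.
Scale by 11/1 = 11: (a₀, b₀) = (5357, -649).
General solution: a = 5357 + 1007t, b = -649 - 122t for integer t.
a ≥ 0: smallest is 5357 mod 1007 = 322 (at t = -5), with b = -39.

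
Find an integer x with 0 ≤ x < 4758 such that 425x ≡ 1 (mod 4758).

1433

gcd(4758, 425) = 1.
By Bézout, 425·(1433) + 4758·(-128) = 1.
So 425·1433 ≡ 1 (mod 4758), and 1433 mod 4758 = 1433.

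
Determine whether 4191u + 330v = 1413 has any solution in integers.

no

gcd(4191, 330) = 33  (4191 = 12*330 + 231, 330 = 1*231 + 99, 231 = 2*99 + 33, 99 = 3*33).
33 does not divide 1413 (remainder 27), so no integer solutions.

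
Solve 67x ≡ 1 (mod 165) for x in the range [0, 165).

133

gcd(165, 67) = 1  (165 = 2·67 + 31, 67 = 2·31 + 5, 31 = 6·5 + 1, 5 = 5·1).
Back-substituting, 67·(-32) + 165·(13) = 1.
So 67·-32 ≡ 1 (mod 165), and -32 mod 165 = 133.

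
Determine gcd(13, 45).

gcd(45, 13) = 1  (45 = 3·13 + 6, 13 = 2·6 + 1, 6 = 6·1).

1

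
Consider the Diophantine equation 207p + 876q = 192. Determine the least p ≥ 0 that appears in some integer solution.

276

gcd(876, 207) = 3  (876 = 4*207 + 48, 207 = 4*48 + 15, 48 = 3*15 + 3, 15 = 5*3).
3 divides 192, so solutions exist.
Back-substituting, 207*(-55) + 876*(13) = 3.
Scale by 192/3 = 64: (p₀, q₀) = (-3520, 832).
General solution: p = -3520 + 292t, q = 832 - 69t for integer t.
p ≥ 0: smallest is -3520 mod 292 = 276 (at t = 13), with q = -65.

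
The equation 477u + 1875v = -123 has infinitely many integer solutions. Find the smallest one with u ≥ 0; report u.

gcd(1875, 477) = 3.
3 divides -123, so solutions exist.
By Bézout, 477·(114) + 1875·(-29) = 3.
Scale by -123/3 = -41: (u₀, v₀) = (-4674, 1189).
General solution: u = -4674 + 625t, v = 1189 - 159t for integer t.
u ≥ 0: smallest is -4674 mod 625 = 326 (at t = 8), with v = -83.

326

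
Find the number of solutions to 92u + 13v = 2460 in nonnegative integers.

gcd(92, 13) = 1  (92 = 7×13 + 1, 13 = 13×1).
Back-substituting, 92×(1) + 13×(-7) = 1.
Scale by 2460: one solution is (2460, -17220). Reduce u mod 13: (3, 168).
General: u = 3 + 13t, v = 168 - 92t.
u ≥ 0 ⇒ t ≥ 0; v ≥ 0 ⇒ t ≤ 1. So t ∈ [0, 1]: 2 solutions.

2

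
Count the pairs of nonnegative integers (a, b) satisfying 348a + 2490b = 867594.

gcd(2490, 348) = 6.
By Bézout, 348×(-93) + 2490×(13) = 6.
One solution: (368, 297).
General: a = 368 + 415t, b = 297 - 58t.
a ≥ 0 ⇒ t ≥ 0; b ≥ 0 ⇒ t ≤ 5. So t ∈ [0, 5]: 6 solutions.

6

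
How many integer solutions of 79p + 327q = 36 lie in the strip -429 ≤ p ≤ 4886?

16

gcd(327, 79) = 1.
By Bézout, 79·(-149) + 327·(36) = 1.
Particular solution: (195, -47).
General solution: p = 195 + 327t, q = -47 - 79t for integer t.
-429 ≤ 195 + 327t ≤ 4886 gives t ∈ [-1, 14], which is 16 values.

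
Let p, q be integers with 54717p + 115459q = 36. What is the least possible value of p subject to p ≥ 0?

gcd(115459, 54717) = 1.
1 divides 36, so solutions exist.
By Bézout, 54717×(-14315) + 115459×(6784) = 1.
Scale by 36/1 = 36: (p₀, q₀) = (-515340, 244224).
General solution: p = -515340 + 115459t, q = 244224 - 54717t for integer t.
p ≥ 0: smallest is -515340 mod 115459 = 61955 (at t = 5), with q = -29361.

61955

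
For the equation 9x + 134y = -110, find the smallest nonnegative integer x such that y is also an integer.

92

gcd(134, 9) = 1.
1 divides -110, so solutions exist.
By Bézout, 9×(15) + 134×(-1) = 1.
Scale by -110/1 = -110: (x₀, y₀) = (-1650, 110).
General solution: x = -1650 + 134t, y = 110 - 9t for integer t.
x ≥ 0: smallest is -1650 mod 134 = 92 (at t = 13), with y = -7.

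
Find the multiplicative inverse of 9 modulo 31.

gcd(31, 9) = 1  (31 = 3·9 + 4, 9 = 2·4 + 1, 4 = 4·1).
Back-substituting, 9·(7) + 31·(-2) = 1.
So 9·7 ≡ 1 (mod 31), and 7 mod 31 = 7.

7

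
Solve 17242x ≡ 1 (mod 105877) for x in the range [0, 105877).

72171

gcd(105877, 17242) = 1.
By Bézout, 17242×(-33706) + 105877×(5489) = 1.
So 17242×-33706 ≡ 1 (mod 105877), and -33706 mod 105877 = 72171.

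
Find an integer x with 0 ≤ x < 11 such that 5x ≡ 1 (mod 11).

gcd(11, 5):
  11 = 2·5 + 1
  5 = 5·1
so gcd(11, 5) = 1.
Back-substitute for Bézout coefficients:
  1 = 11 - 2·5
  ... = 5·(-2) + 11·(1)
So 5·-2 ≡ 1 (mod 11), and -2 mod 11 = 9.

9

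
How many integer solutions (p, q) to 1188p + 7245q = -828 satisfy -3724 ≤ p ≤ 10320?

18

gcd(7245, 1188):
  7245 = 6×1188 + 117
  1188 = 10×117 + 18
  117 = 6×18 + 9
  18 = 2×9
so gcd(7245, 1188) = 9.
Back-substitute for Bézout coefficients:
  9 = 117 - 6×18
  ... = 1188×(-372) + 7245×(61)
Scale by -92: particular solution (34224, -5612); reduce p mod 805: (414, -68).
General solution: p = 414 + 805t, q = -68 - 132t for integer t.
-3724 ≤ 414 + 805t ≤ 10320 gives t ∈ [-5, 12], which is 18 values.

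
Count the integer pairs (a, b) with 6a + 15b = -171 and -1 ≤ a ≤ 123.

gcd(15, 6) = 3.
By Bézout, 6*(-2) + 15*(1) = 3.
Particular solution: (4, -13).
General solution: a = 4 + 5t, b = -13 - 2t for integer t.
-1 ≤ 4 + 5t ≤ 123 gives t ∈ [-1, 23], which is 25 values.

25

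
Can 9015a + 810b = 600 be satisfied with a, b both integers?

gcd(9015, 810) = 15  (9015 = 11*810 + 105, 810 = 7*105 + 75, 105 = 1*75 + 30, 75 = 2*30 + 15, 30 = 2*15).
15 divides 600, so integer solutions exist.

yes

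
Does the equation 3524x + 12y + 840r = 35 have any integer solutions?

no

gcd(3524, 12) = 4  (3524 = 293·12 + 8, 12 = 1·8 + 4, 8 = 2·4).
gcd(4, 840) = 4.
4 does not divide 35 (remainder 3), so no integer solutions.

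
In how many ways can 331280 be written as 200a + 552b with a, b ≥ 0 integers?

24

gcd(552, 200) = 8  (552 = 2×200 + 152, 200 = 1×152 + 48, 152 = 3×48 + 8, 48 = 6×8).
Back-substituting, 200×(-11) + 552×(4) = 8.
Scale by 41410: one solution is (-455510, 165640). Reduce a mod 69: (28, 590).
General: a = 28 + 69t, b = 590 - 25t.
a ≥ 0 ⇒ t ≥ 0; b ≥ 0 ⇒ t ≤ 23. So t ∈ [0, 23]: 24 solutions.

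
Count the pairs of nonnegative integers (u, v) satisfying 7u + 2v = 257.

18

gcd(7, 2) = 1  (7 = 3·2 + 1, 2 = 2·1).
Back-substituting, 7·(1) + 2·(-3) = 1.
Scale by 257: one solution is (257, -771). Reduce u mod 2: (1, 125).
General: u = 1 + 2t, v = 125 - 7t.
u ≥ 0 ⇒ t ≥ 0; v ≥ 0 ⇒ t ≤ 17. So t ∈ [0, 17]: 18 solutions.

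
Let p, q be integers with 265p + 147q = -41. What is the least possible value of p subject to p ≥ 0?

118

gcd(265, 147):
  265 = 1×147 + 118
  147 = 1×118 + 29
  118 = 4×29 + 2
  29 = 14×2 + 1
  2 = 2×1
so gcd(265, 147) = 1.
1 divides -41, so solutions exist.
Back-substitute for Bézout coefficients:
  1 = 29 - 14×2
  ... = 265×(-71) + 147×(128)
Scale by -41/1 = -41: (p₀, q₀) = (2911, -5248).
General solution: p = 2911 + 147t, q = -5248 - 265t for integer t.
p ≥ 0: smallest is 2911 mod 147 = 118 (at t = -19), with q = -213.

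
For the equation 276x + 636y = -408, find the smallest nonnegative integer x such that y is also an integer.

40

gcd(636, 276) = 12.
12 divides -408, so solutions exist.
By Bézout, 276×(-23) + 636×(10) = 12.
Scale by -408/12 = -34: (x₀, y₀) = (782, -340).
General solution: x = 782 + 53t, y = -340 - 23t for integer t.
x ≥ 0: smallest is 782 mod 53 = 40 (at t = -14), with y = -18.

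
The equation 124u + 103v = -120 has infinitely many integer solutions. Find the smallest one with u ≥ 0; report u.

gcd(124, 103):
  124 = 1·103 + 21
  103 = 4·21 + 19
  21 = 1·19 + 2
  19 = 9·2 + 1
  2 = 2·1
so gcd(124, 103) = 1.
1 divides -120, so solutions exist.
Back-substitute for Bézout coefficients:
  1 = 19 - 9·2
  ... = 124·(-49) + 103·(59)
Scale by -120/1 = -120: (u₀, v₀) = (5880, -7080).
General solution: u = 5880 + 103t, v = -7080 - 124t for integer t.
u ≥ 0: smallest is 5880 mod 103 = 9 (at t = -57), with v = -12.

9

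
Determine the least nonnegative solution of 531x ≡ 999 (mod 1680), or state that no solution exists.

429

gcd(1680, 531) = 3.
3 divides 999, so solutions exist.
By Bézout, 531×(193) + 1680×(-61) = 3.
So 531×(193) ≡ 3 (mod 1680); multiply by 333: x ≡ 64269 (mod 560).
Smallest nonnegative: x = 64269 mod 560 = 429.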